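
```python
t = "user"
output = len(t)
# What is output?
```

Trace (tracking output):
t = 'user'  # -> t = 'user'
output = len(t)  # -> output = 4

Answer: 4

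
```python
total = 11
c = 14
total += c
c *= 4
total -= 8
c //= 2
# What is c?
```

Answer: 28

Derivation:
Trace (tracking c):
total = 11  # -> total = 11
c = 14  # -> c = 14
total += c  # -> total = 25
c *= 4  # -> c = 56
total -= 8  # -> total = 17
c //= 2  # -> c = 28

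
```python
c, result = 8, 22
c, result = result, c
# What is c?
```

Trace (tracking c):
c, result = (8, 22)  # -> c = 8, result = 22
c, result = (result, c)  # -> c = 22, result = 8

Answer: 22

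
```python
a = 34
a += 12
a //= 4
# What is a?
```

Answer: 11

Derivation:
Trace (tracking a):
a = 34  # -> a = 34
a += 12  # -> a = 46
a //= 4  # -> a = 11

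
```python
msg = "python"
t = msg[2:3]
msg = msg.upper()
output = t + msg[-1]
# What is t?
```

Trace (tracking t):
msg = 'python'  # -> msg = 'python'
t = msg[2:3]  # -> t = 't'
msg = msg.upper()  # -> msg = 'PYTHON'
output = t + msg[-1]  # -> output = 'tN'

Answer: 't'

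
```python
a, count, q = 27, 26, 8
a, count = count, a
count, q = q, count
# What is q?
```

Trace (tracking q):
a, count, q = (27, 26, 8)  # -> a = 27, count = 26, q = 8
a, count = (count, a)  # -> a = 26, count = 27
count, q = (q, count)  # -> count = 8, q = 27

Answer: 27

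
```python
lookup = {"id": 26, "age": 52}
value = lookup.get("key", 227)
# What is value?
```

Trace (tracking value):
lookup = {'id': 26, 'age': 52}  # -> lookup = {'id': 26, 'age': 52}
value = lookup.get('key', 227)  # -> value = 227

Answer: 227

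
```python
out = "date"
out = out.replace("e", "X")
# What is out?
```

Trace (tracking out):
out = 'date'  # -> out = 'date'
out = out.replace('e', 'X')  # -> out = 'datX'

Answer: 'datX'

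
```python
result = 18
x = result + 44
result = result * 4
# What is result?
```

Trace (tracking result):
result = 18  # -> result = 18
x = result + 44  # -> x = 62
result = result * 4  # -> result = 72

Answer: 72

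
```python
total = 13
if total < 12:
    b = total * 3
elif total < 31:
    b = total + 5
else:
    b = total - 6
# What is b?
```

Trace (tracking b):
total = 13  # -> total = 13
if total < 12:  # condition is False
elif total < 31:  # condition is True
    b = total + 5  # -> b = 18

Answer: 18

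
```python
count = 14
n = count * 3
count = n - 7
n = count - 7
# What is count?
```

Answer: 35

Derivation:
Trace (tracking count):
count = 14  # -> count = 14
n = count * 3  # -> n = 42
count = n - 7  # -> count = 35
n = count - 7  # -> n = 28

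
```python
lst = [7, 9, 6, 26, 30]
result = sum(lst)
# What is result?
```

Answer: 78

Derivation:
Trace (tracking result):
lst = [7, 9, 6, 26, 30]  # -> lst = [7, 9, 6, 26, 30]
result = sum(lst)  # -> result = 78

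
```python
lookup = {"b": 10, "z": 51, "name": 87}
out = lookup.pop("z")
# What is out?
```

Trace (tracking out):
lookup = {'b': 10, 'z': 51, 'name': 87}  # -> lookup = {'b': 10, 'z': 51, 'name': 87}
out = lookup.pop('z')  # -> out = 51

Answer: 51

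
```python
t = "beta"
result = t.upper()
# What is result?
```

Answer: 'BETA'

Derivation:
Trace (tracking result):
t = 'beta'  # -> t = 'beta'
result = t.upper()  # -> result = 'BETA'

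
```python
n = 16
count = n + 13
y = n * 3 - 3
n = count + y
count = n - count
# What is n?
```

Answer: 74

Derivation:
Trace (tracking n):
n = 16  # -> n = 16
count = n + 13  # -> count = 29
y = n * 3 - 3  # -> y = 45
n = count + y  # -> n = 74
count = n - count  # -> count = 45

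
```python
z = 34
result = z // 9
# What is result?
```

Trace (tracking result):
z = 34  # -> z = 34
result = z // 9  # -> result = 3

Answer: 3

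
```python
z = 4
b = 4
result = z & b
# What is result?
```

Trace (tracking result):
z = 4  # -> z = 4
b = 4  # -> b = 4
result = z & b  # -> result = 4

Answer: 4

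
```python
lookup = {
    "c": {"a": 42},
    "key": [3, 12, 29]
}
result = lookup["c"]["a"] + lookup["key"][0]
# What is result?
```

Trace (tracking result):
lookup = {'c': {'a': 42}, 'key': [3, 12, 29]}  # -> lookup = {'c': {'a': 42}, 'key': [3, 12, 29]}
result = lookup['c']['a'] + lookup['key'][0]  # -> result = 45

Answer: 45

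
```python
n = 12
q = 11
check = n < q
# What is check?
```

Trace (tracking check):
n = 12  # -> n = 12
q = 11  # -> q = 11
check = n < q  # -> check = False

Answer: False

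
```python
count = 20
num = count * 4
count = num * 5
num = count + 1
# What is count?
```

Answer: 400

Derivation:
Trace (tracking count):
count = 20  # -> count = 20
num = count * 4  # -> num = 80
count = num * 5  # -> count = 400
num = count + 1  # -> num = 401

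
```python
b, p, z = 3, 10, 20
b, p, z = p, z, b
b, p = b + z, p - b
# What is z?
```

Trace (tracking z):
b, p, z = (3, 10, 20)  # -> b = 3, p = 10, z = 20
b, p, z = (p, z, b)  # -> b = 10, p = 20, z = 3
b, p = (b + z, p - b)  # -> b = 13, p = 10

Answer: 3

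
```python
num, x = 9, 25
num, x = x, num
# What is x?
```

Answer: 9

Derivation:
Trace (tracking x):
num, x = (9, 25)  # -> num = 9, x = 25
num, x = (x, num)  # -> num = 25, x = 9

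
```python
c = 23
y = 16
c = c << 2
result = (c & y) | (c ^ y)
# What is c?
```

Trace (tracking c):
c = 23  # -> c = 23
y = 16  # -> y = 16
c = c << 2  # -> c = 92
result = c & y | c ^ y  # -> result = 92

Answer: 92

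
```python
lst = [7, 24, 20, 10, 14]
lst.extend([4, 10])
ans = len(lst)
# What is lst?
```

Answer: [7, 24, 20, 10, 14, 4, 10]

Derivation:
Trace (tracking lst):
lst = [7, 24, 20, 10, 14]  # -> lst = [7, 24, 20, 10, 14]
lst.extend([4, 10])  # -> lst = [7, 24, 20, 10, 14, 4, 10]
ans = len(lst)  # -> ans = 7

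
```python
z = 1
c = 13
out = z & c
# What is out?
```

Trace (tracking out):
z = 1  # -> z = 1
c = 13  # -> c = 13
out = z & c  # -> out = 1

Answer: 1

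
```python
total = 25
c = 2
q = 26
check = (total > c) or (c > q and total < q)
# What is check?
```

Trace (tracking check):
total = 25  # -> total = 25
c = 2  # -> c = 2
q = 26  # -> q = 26
check = total > c or (c > q and total < q)  # -> check = True

Answer: True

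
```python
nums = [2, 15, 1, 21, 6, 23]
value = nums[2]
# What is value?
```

Trace (tracking value):
nums = [2, 15, 1, 21, 6, 23]  # -> nums = [2, 15, 1, 21, 6, 23]
value = nums[2]  # -> value = 1

Answer: 1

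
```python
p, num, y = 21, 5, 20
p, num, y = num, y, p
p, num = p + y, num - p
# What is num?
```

Answer: 15

Derivation:
Trace (tracking num):
p, num, y = (21, 5, 20)  # -> p = 21, num = 5, y = 20
p, num, y = (num, y, p)  # -> p = 5, num = 20, y = 21
p, num = (p + y, num - p)  # -> p = 26, num = 15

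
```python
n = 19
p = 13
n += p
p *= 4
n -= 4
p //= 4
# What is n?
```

Answer: 28

Derivation:
Trace (tracking n):
n = 19  # -> n = 19
p = 13  # -> p = 13
n += p  # -> n = 32
p *= 4  # -> p = 52
n -= 4  # -> n = 28
p //= 4  # -> p = 13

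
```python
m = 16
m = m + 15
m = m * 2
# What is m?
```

Answer: 62

Derivation:
Trace (tracking m):
m = 16  # -> m = 16
m = m + 15  # -> m = 31
m = m * 2  # -> m = 62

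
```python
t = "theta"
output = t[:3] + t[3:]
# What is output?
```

Trace (tracking output):
t = 'theta'  # -> t = 'theta'
output = t[:3] + t[3:]  # -> output = 'theta'

Answer: 'theta'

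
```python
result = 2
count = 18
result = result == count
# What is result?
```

Trace (tracking result):
result = 2  # -> result = 2
count = 18  # -> count = 18
result = result == count  # -> result = False

Answer: False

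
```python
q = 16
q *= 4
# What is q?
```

Answer: 64

Derivation:
Trace (tracking q):
q = 16  # -> q = 16
q *= 4  # -> q = 64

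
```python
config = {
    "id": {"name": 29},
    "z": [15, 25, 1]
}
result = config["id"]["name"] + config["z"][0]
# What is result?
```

Trace (tracking result):
config = {'id': {'name': 29}, 'z': [15, 25, 1]}  # -> config = {'id': {'name': 29}, 'z': [15, 25, 1]}
result = config['id']['name'] + config['z'][0]  # -> result = 44

Answer: 44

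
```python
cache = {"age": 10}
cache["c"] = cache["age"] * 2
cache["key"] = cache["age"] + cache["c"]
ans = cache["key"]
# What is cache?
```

Answer: {'age': 10, 'c': 20, 'key': 30}

Derivation:
Trace (tracking cache):
cache = {'age': 10}  # -> cache = {'age': 10}
cache['c'] = cache['age'] * 2  # -> cache = {'age': 10, 'c': 20}
cache['key'] = cache['age'] + cache['c']  # -> cache = {'age': 10, 'c': 20, 'key': 30}
ans = cache['key']  # -> ans = 30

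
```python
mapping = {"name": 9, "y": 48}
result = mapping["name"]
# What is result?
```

Trace (tracking result):
mapping = {'name': 9, 'y': 48}  # -> mapping = {'name': 9, 'y': 48}
result = mapping['name']  # -> result = 9

Answer: 9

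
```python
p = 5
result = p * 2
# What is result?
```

Trace (tracking result):
p = 5  # -> p = 5
result = p * 2  # -> result = 10

Answer: 10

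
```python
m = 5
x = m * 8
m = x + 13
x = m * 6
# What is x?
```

Trace (tracking x):
m = 5  # -> m = 5
x = m * 8  # -> x = 40
m = x + 13  # -> m = 53
x = m * 6  # -> x = 318

Answer: 318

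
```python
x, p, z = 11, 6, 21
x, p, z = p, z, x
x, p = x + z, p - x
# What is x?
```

Answer: 17

Derivation:
Trace (tracking x):
x, p, z = (11, 6, 21)  # -> x = 11, p = 6, z = 21
x, p, z = (p, z, x)  # -> x = 6, p = 21, z = 11
x, p = (x + z, p - x)  # -> x = 17, p = 15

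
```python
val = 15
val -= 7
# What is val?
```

Answer: 8

Derivation:
Trace (tracking val):
val = 15  # -> val = 15
val -= 7  # -> val = 8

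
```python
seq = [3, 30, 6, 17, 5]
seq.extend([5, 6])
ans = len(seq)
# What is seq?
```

Trace (tracking seq):
seq = [3, 30, 6, 17, 5]  # -> seq = [3, 30, 6, 17, 5]
seq.extend([5, 6])  # -> seq = [3, 30, 6, 17, 5, 5, 6]
ans = len(seq)  # -> ans = 7

Answer: [3, 30, 6, 17, 5, 5, 6]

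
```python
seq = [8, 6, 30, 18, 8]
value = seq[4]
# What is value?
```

Trace (tracking value):
seq = [8, 6, 30, 18, 8]  # -> seq = [8, 6, 30, 18, 8]
value = seq[4]  # -> value = 8

Answer: 8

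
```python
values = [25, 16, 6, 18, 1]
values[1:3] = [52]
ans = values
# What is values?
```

Answer: [25, 52, 18, 1]

Derivation:
Trace (tracking values):
values = [25, 16, 6, 18, 1]  # -> values = [25, 16, 6, 18, 1]
values[1:3] = [52]  # -> values = [25, 52, 18, 1]
ans = values  # -> ans = [25, 52, 18, 1]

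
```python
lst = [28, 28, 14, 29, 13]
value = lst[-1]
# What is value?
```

Trace (tracking value):
lst = [28, 28, 14, 29, 13]  # -> lst = [28, 28, 14, 29, 13]
value = lst[-1]  # -> value = 13

Answer: 13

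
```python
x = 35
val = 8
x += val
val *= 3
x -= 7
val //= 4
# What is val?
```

Trace (tracking val):
x = 35  # -> x = 35
val = 8  # -> val = 8
x += val  # -> x = 43
val *= 3  # -> val = 24
x -= 7  # -> x = 36
val //= 4  # -> val = 6

Answer: 6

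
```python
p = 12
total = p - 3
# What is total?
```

Trace (tracking total):
p = 12  # -> p = 12
total = p - 3  # -> total = 9

Answer: 9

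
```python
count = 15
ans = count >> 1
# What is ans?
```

Trace (tracking ans):
count = 15  # -> count = 15
ans = count >> 1  # -> ans = 7

Answer: 7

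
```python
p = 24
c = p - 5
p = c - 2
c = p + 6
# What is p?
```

Trace (tracking p):
p = 24  # -> p = 24
c = p - 5  # -> c = 19
p = c - 2  # -> p = 17
c = p + 6  # -> c = 23

Answer: 17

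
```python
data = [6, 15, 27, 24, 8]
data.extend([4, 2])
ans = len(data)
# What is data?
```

Trace (tracking data):
data = [6, 15, 27, 24, 8]  # -> data = [6, 15, 27, 24, 8]
data.extend([4, 2])  # -> data = [6, 15, 27, 24, 8, 4, 2]
ans = len(data)  # -> ans = 7

Answer: [6, 15, 27, 24, 8, 4, 2]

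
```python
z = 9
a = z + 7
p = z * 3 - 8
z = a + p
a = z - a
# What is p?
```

Answer: 19

Derivation:
Trace (tracking p):
z = 9  # -> z = 9
a = z + 7  # -> a = 16
p = z * 3 - 8  # -> p = 19
z = a + p  # -> z = 35
a = z - a  # -> a = 19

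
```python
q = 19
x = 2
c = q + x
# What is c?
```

Answer: 21

Derivation:
Trace (tracking c):
q = 19  # -> q = 19
x = 2  # -> x = 2
c = q + x  # -> c = 21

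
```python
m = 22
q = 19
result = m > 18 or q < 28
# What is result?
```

Answer: True

Derivation:
Trace (tracking result):
m = 22  # -> m = 22
q = 19  # -> q = 19
result = m > 18 or q < 28  # -> result = True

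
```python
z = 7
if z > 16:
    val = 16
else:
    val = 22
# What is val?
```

Trace (tracking val):
z = 7  # -> z = 7
if z > 16:  # condition is False
else:
    val = 22  # -> val = 22

Answer: 22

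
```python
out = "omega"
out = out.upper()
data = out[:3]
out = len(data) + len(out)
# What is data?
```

Trace (tracking data):
out = 'omega'  # -> out = 'omega'
out = out.upper()  # -> out = 'OMEGA'
data = out[:3]  # -> data = 'OME'
out = len(data) + len(out)  # -> out = 8

Answer: 'OME'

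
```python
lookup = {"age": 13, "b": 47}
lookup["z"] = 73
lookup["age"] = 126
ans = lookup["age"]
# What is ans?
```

Answer: 126

Derivation:
Trace (tracking ans):
lookup = {'age': 13, 'b': 47}  # -> lookup = {'age': 13, 'b': 47}
lookup['z'] = 73  # -> lookup = {'age': 13, 'b': 47, 'z': 73}
lookup['age'] = 126  # -> lookup = {'age': 126, 'b': 47, 'z': 73}
ans = lookup['age']  # -> ans = 126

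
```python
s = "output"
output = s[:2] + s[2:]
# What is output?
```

Trace (tracking output):
s = 'output'  # -> s = 'output'
output = s[:2] + s[2:]  # -> output = 'output'

Answer: 'output'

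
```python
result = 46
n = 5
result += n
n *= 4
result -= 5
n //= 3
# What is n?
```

Answer: 6

Derivation:
Trace (tracking n):
result = 46  # -> result = 46
n = 5  # -> n = 5
result += n  # -> result = 51
n *= 4  # -> n = 20
result -= 5  # -> result = 46
n //= 3  # -> n = 6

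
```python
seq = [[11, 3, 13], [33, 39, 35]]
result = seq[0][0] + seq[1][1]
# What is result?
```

Answer: 50

Derivation:
Trace (tracking result):
seq = [[11, 3, 13], [33, 39, 35]]  # -> seq = [[11, 3, 13], [33, 39, 35]]
result = seq[0][0] + seq[1][1]  # -> result = 50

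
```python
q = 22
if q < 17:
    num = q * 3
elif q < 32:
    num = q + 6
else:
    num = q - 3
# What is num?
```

Trace (tracking num):
q = 22  # -> q = 22
if q < 17:  # condition is False
elif q < 32:  # condition is True
    num = q + 6  # -> num = 28

Answer: 28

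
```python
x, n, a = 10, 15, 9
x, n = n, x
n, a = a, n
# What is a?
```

Answer: 10

Derivation:
Trace (tracking a):
x, n, a = (10, 15, 9)  # -> x = 10, n = 15, a = 9
x, n = (n, x)  # -> x = 15, n = 10
n, a = (a, n)  # -> n = 9, a = 10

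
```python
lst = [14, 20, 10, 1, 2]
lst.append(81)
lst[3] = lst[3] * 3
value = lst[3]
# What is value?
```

Answer: 3

Derivation:
Trace (tracking value):
lst = [14, 20, 10, 1, 2]  # -> lst = [14, 20, 10, 1, 2]
lst.append(81)  # -> lst = [14, 20, 10, 1, 2, 81]
lst[3] = lst[3] * 3  # -> lst = [14, 20, 10, 3, 2, 81]
value = lst[3]  # -> value = 3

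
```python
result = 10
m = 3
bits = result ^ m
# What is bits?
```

Answer: 9

Derivation:
Trace (tracking bits):
result = 10  # -> result = 10
m = 3  # -> m = 3
bits = result ^ m  # -> bits = 9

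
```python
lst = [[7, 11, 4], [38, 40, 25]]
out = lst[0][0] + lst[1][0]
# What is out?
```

Trace (tracking out):
lst = [[7, 11, 4], [38, 40, 25]]  # -> lst = [[7, 11, 4], [38, 40, 25]]
out = lst[0][0] + lst[1][0]  # -> out = 45

Answer: 45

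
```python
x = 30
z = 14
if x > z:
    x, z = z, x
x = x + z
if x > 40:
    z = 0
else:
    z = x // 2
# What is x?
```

Answer: 44

Derivation:
Trace (tracking x):
x = 30  # -> x = 30
z = 14  # -> z = 14
if x > z:  # condition is True
    x, z = (z, x)  # -> x = 14, z = 30
x = x + z  # -> x = 44
if x > 40:  # condition is True
    z = 0  # -> z = 0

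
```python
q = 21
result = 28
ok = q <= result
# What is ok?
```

Trace (tracking ok):
q = 21  # -> q = 21
result = 28  # -> result = 28
ok = q <= result  # -> ok = True

Answer: True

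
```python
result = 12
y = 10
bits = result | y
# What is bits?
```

Trace (tracking bits):
result = 12  # -> result = 12
y = 10  # -> y = 10
bits = result | y  # -> bits = 14

Answer: 14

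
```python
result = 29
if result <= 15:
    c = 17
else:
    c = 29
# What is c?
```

Trace (tracking c):
result = 29  # -> result = 29
if result <= 15:  # condition is False
else:
    c = 29  # -> c = 29

Answer: 29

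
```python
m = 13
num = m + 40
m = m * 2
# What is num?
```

Answer: 53

Derivation:
Trace (tracking num):
m = 13  # -> m = 13
num = m + 40  # -> num = 53
m = m * 2  # -> m = 26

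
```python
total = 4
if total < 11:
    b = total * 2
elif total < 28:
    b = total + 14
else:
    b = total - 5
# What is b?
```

Trace (tracking b):
total = 4  # -> total = 4
if total < 11:  # condition is True
    b = total * 2  # -> b = 8

Answer: 8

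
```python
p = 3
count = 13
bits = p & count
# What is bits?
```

Answer: 1

Derivation:
Trace (tracking bits):
p = 3  # -> p = 3
count = 13  # -> count = 13
bits = p & count  # -> bits = 1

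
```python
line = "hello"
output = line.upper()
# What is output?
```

Trace (tracking output):
line = 'hello'  # -> line = 'hello'
output = line.upper()  # -> output = 'HELLO'

Answer: 'HELLO'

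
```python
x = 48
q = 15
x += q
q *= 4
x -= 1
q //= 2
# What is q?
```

Trace (tracking q):
x = 48  # -> x = 48
q = 15  # -> q = 15
x += q  # -> x = 63
q *= 4  # -> q = 60
x -= 1  # -> x = 62
q //= 2  # -> q = 30

Answer: 30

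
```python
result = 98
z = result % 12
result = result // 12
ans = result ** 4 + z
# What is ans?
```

Answer: 4098

Derivation:
Trace (tracking ans):
result = 98  # -> result = 98
z = result % 12  # -> z = 2
result = result // 12  # -> result = 8
ans = result ** 4 + z  # -> ans = 4098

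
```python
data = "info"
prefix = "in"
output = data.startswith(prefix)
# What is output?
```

Trace (tracking output):
data = 'info'  # -> data = 'info'
prefix = 'in'  # -> prefix = 'in'
output = data.startswith(prefix)  # -> output = True

Answer: True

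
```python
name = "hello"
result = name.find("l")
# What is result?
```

Answer: 2

Derivation:
Trace (tracking result):
name = 'hello'  # -> name = 'hello'
result = name.find('l')  # -> result = 2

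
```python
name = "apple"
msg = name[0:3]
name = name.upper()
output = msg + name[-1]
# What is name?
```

Trace (tracking name):
name = 'apple'  # -> name = 'apple'
msg = name[0:3]  # -> msg = 'app'
name = name.upper()  # -> name = 'APPLE'
output = msg + name[-1]  # -> output = 'appE'

Answer: 'APPLE'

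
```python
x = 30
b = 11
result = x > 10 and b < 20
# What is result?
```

Answer: True

Derivation:
Trace (tracking result):
x = 30  # -> x = 30
b = 11  # -> b = 11
result = x > 10 and b < 20  # -> result = True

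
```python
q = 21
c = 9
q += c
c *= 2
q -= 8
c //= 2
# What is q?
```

Answer: 22

Derivation:
Trace (tracking q):
q = 21  # -> q = 21
c = 9  # -> c = 9
q += c  # -> q = 30
c *= 2  # -> c = 18
q -= 8  # -> q = 22
c //= 2  # -> c = 9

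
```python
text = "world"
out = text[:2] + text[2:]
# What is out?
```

Answer: 'world'

Derivation:
Trace (tracking out):
text = 'world'  # -> text = 'world'
out = text[:2] + text[2:]  # -> out = 'world'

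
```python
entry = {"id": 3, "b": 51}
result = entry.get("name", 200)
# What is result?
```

Answer: 200

Derivation:
Trace (tracking result):
entry = {'id': 3, 'b': 51}  # -> entry = {'id': 3, 'b': 51}
result = entry.get('name', 200)  # -> result = 200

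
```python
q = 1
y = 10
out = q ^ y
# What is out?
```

Answer: 11

Derivation:
Trace (tracking out):
q = 1  # -> q = 1
y = 10  # -> y = 10
out = q ^ y  # -> out = 11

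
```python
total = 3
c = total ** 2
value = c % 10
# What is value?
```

Answer: 9

Derivation:
Trace (tracking value):
total = 3  # -> total = 3
c = total ** 2  # -> c = 9
value = c % 10  # -> value = 9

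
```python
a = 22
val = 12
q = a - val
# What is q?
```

Answer: 10

Derivation:
Trace (tracking q):
a = 22  # -> a = 22
val = 12  # -> val = 12
q = a - val  # -> q = 10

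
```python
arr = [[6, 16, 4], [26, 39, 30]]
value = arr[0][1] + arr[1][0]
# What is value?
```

Answer: 42

Derivation:
Trace (tracking value):
arr = [[6, 16, 4], [26, 39, 30]]  # -> arr = [[6, 16, 4], [26, 39, 30]]
value = arr[0][1] + arr[1][0]  # -> value = 42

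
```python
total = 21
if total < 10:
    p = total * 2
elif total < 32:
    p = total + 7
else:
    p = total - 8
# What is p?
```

Trace (tracking p):
total = 21  # -> total = 21
if total < 10:  # condition is False
elif total < 32:  # condition is True
    p = total + 7  # -> p = 28

Answer: 28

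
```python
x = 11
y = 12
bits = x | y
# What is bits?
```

Trace (tracking bits):
x = 11  # -> x = 11
y = 12  # -> y = 12
bits = x | y  # -> bits = 15

Answer: 15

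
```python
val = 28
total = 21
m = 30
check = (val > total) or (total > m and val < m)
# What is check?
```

Trace (tracking check):
val = 28  # -> val = 28
total = 21  # -> total = 21
m = 30  # -> m = 30
check = val > total or (total > m and val < m)  # -> check = True

Answer: True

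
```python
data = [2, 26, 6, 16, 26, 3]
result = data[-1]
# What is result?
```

Answer: 3

Derivation:
Trace (tracking result):
data = [2, 26, 6, 16, 26, 3]  # -> data = [2, 26, 6, 16, 26, 3]
result = data[-1]  # -> result = 3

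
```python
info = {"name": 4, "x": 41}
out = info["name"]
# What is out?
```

Trace (tracking out):
info = {'name': 4, 'x': 41}  # -> info = {'name': 4, 'x': 41}
out = info['name']  # -> out = 4

Answer: 4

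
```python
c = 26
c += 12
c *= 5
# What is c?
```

Answer: 190

Derivation:
Trace (tracking c):
c = 26  # -> c = 26
c += 12  # -> c = 38
c *= 5  # -> c = 190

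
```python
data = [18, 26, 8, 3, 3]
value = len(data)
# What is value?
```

Trace (tracking value):
data = [18, 26, 8, 3, 3]  # -> data = [18, 26, 8, 3, 3]
value = len(data)  # -> value = 5

Answer: 5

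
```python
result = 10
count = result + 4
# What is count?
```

Answer: 14

Derivation:
Trace (tracking count):
result = 10  # -> result = 10
count = result + 4  # -> count = 14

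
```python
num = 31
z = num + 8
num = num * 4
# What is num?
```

Answer: 124

Derivation:
Trace (tracking num):
num = 31  # -> num = 31
z = num + 8  # -> z = 39
num = num * 4  # -> num = 124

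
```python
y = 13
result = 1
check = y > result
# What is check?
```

Answer: True

Derivation:
Trace (tracking check):
y = 13  # -> y = 13
result = 1  # -> result = 1
check = y > result  # -> check = True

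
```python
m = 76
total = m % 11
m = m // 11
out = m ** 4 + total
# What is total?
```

Answer: 10

Derivation:
Trace (tracking total):
m = 76  # -> m = 76
total = m % 11  # -> total = 10
m = m // 11  # -> m = 6
out = m ** 4 + total  # -> out = 1306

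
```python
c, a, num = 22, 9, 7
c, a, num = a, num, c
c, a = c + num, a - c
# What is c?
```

Trace (tracking c):
c, a, num = (22, 9, 7)  # -> c = 22, a = 9, num = 7
c, a, num = (a, num, c)  # -> c = 9, a = 7, num = 22
c, a = (c + num, a - c)  # -> c = 31, a = -2

Answer: 31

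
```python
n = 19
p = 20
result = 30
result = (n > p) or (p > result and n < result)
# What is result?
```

Trace (tracking result):
n = 19  # -> n = 19
p = 20  # -> p = 20
result = 30  # -> result = 30
result = n > p or (p > result and n < result)  # -> result = False

Answer: False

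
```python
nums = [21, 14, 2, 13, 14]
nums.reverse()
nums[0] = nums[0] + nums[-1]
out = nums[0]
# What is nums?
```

Trace (tracking nums):
nums = [21, 14, 2, 13, 14]  # -> nums = [21, 14, 2, 13, 14]
nums.reverse()  # -> nums = [14, 13, 2, 14, 21]
nums[0] = nums[0] + nums[-1]  # -> nums = [35, 13, 2, 14, 21]
out = nums[0]  # -> out = 35

Answer: [35, 13, 2, 14, 21]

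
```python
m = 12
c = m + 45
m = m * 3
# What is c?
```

Answer: 57

Derivation:
Trace (tracking c):
m = 12  # -> m = 12
c = m + 45  # -> c = 57
m = m * 3  # -> m = 36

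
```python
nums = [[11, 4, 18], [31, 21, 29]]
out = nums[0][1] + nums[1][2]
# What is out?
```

Trace (tracking out):
nums = [[11, 4, 18], [31, 21, 29]]  # -> nums = [[11, 4, 18], [31, 21, 29]]
out = nums[0][1] + nums[1][2]  # -> out = 33

Answer: 33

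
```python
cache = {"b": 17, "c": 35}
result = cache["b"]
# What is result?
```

Answer: 17

Derivation:
Trace (tracking result):
cache = {'b': 17, 'c': 35}  # -> cache = {'b': 17, 'c': 35}
result = cache['b']  # -> result = 17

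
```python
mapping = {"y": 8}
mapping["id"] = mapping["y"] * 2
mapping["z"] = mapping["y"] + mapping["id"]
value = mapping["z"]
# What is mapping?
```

Trace (tracking mapping):
mapping = {'y': 8}  # -> mapping = {'y': 8}
mapping['id'] = mapping['y'] * 2  # -> mapping = {'y': 8, 'id': 16}
mapping['z'] = mapping['y'] + mapping['id']  # -> mapping = {'y': 8, 'id': 16, 'z': 24}
value = mapping['z']  # -> value = 24

Answer: {'y': 8, 'id': 16, 'z': 24}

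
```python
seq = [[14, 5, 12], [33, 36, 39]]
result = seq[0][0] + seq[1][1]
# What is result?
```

Answer: 50

Derivation:
Trace (tracking result):
seq = [[14, 5, 12], [33, 36, 39]]  # -> seq = [[14, 5, 12], [33, 36, 39]]
result = seq[0][0] + seq[1][1]  # -> result = 50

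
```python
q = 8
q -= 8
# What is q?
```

Answer: 0

Derivation:
Trace (tracking q):
q = 8  # -> q = 8
q -= 8  # -> q = 0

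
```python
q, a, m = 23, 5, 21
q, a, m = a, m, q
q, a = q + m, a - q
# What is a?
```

Answer: 16

Derivation:
Trace (tracking a):
q, a, m = (23, 5, 21)  # -> q = 23, a = 5, m = 21
q, a, m = (a, m, q)  # -> q = 5, a = 21, m = 23
q, a = (q + m, a - q)  # -> q = 28, a = 16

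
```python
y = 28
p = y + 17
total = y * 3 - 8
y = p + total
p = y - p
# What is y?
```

Answer: 121

Derivation:
Trace (tracking y):
y = 28  # -> y = 28
p = y + 17  # -> p = 45
total = y * 3 - 8  # -> total = 76
y = p + total  # -> y = 121
p = y - p  # -> p = 76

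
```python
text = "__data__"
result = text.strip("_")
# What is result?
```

Trace (tracking result):
text = '__data__'  # -> text = '__data__'
result = text.strip('_')  # -> result = 'data'

Answer: 'data'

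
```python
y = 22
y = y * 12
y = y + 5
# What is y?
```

Trace (tracking y):
y = 22  # -> y = 22
y = y * 12  # -> y = 264
y = y + 5  # -> y = 269

Answer: 269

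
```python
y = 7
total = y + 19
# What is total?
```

Answer: 26

Derivation:
Trace (tracking total):
y = 7  # -> y = 7
total = y + 19  # -> total = 26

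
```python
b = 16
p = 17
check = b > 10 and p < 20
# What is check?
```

Answer: True

Derivation:
Trace (tracking check):
b = 16  # -> b = 16
p = 17  # -> p = 17
check = b > 10 and p < 20  # -> check = True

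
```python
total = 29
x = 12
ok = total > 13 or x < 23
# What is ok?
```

Answer: True

Derivation:
Trace (tracking ok):
total = 29  # -> total = 29
x = 12  # -> x = 12
ok = total > 13 or x < 23  # -> ok = True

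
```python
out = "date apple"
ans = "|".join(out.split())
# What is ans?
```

Answer: 'date|apple'

Derivation:
Trace (tracking ans):
out = 'date apple'  # -> out = 'date apple'
ans = '|'.join(out.split())  # -> ans = 'date|apple'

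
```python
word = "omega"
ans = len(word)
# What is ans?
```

Trace (tracking ans):
word = 'omega'  # -> word = 'omega'
ans = len(word)  # -> ans = 5

Answer: 5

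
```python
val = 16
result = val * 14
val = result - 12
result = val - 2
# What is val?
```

Trace (tracking val):
val = 16  # -> val = 16
result = val * 14  # -> result = 224
val = result - 12  # -> val = 212
result = val - 2  # -> result = 210

Answer: 212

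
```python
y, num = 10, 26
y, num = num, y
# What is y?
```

Answer: 26

Derivation:
Trace (tracking y):
y, num = (10, 26)  # -> y = 10, num = 26
y, num = (num, y)  # -> y = 26, num = 10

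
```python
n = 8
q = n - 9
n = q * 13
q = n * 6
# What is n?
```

Answer: -13

Derivation:
Trace (tracking n):
n = 8  # -> n = 8
q = n - 9  # -> q = -1
n = q * 13  # -> n = -13
q = n * 6  # -> q = -78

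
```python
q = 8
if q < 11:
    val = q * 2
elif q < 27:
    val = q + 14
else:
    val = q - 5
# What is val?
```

Answer: 16

Derivation:
Trace (tracking val):
q = 8  # -> q = 8
if q < 11:  # condition is True
    val = q * 2  # -> val = 16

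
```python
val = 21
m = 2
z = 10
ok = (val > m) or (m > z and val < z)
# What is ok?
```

Answer: True

Derivation:
Trace (tracking ok):
val = 21  # -> val = 21
m = 2  # -> m = 2
z = 10  # -> z = 10
ok = val > m or (m > z and val < z)  # -> ok = True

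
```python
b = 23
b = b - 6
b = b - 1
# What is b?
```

Trace (tracking b):
b = 23  # -> b = 23
b = b - 6  # -> b = 17
b = b - 1  # -> b = 16

Answer: 16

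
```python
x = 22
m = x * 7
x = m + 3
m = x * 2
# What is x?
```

Trace (tracking x):
x = 22  # -> x = 22
m = x * 7  # -> m = 154
x = m + 3  # -> x = 157
m = x * 2  # -> m = 314

Answer: 157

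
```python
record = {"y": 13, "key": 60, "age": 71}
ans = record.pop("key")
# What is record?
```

Answer: {'y': 13, 'age': 71}

Derivation:
Trace (tracking record):
record = {'y': 13, 'key': 60, 'age': 71}  # -> record = {'y': 13, 'key': 60, 'age': 71}
ans = record.pop('key')  # -> ans = 60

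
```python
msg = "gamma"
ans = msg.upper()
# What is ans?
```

Answer: 'GAMMA'

Derivation:
Trace (tracking ans):
msg = 'gamma'  # -> msg = 'gamma'
ans = msg.upper()  # -> ans = 'GAMMA'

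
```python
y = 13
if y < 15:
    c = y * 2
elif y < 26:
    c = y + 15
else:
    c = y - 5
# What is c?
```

Answer: 26

Derivation:
Trace (tracking c):
y = 13  # -> y = 13
if y < 15:  # condition is True
    c = y * 2  # -> c = 26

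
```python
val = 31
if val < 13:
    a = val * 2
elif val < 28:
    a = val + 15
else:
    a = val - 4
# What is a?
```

Trace (tracking a):
val = 31  # -> val = 31
if val < 13:  # condition is False
elif val < 28:  # condition is False
else:
    a = val - 4  # -> a = 27

Answer: 27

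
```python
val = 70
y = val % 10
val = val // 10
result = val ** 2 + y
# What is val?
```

Trace (tracking val):
val = 70  # -> val = 70
y = val % 10  # -> y = 0
val = val // 10  # -> val = 7
result = val ** 2 + y  # -> result = 49

Answer: 7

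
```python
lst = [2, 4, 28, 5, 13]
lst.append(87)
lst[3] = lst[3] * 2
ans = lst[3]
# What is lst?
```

Trace (tracking lst):
lst = [2, 4, 28, 5, 13]  # -> lst = [2, 4, 28, 5, 13]
lst.append(87)  # -> lst = [2, 4, 28, 5, 13, 87]
lst[3] = lst[3] * 2  # -> lst = [2, 4, 28, 10, 13, 87]
ans = lst[3]  # -> ans = 10

Answer: [2, 4, 28, 10, 13, 87]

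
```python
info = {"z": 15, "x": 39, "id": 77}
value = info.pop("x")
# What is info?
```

Answer: {'z': 15, 'id': 77}

Derivation:
Trace (tracking info):
info = {'z': 15, 'x': 39, 'id': 77}  # -> info = {'z': 15, 'x': 39, 'id': 77}
value = info.pop('x')  # -> value = 39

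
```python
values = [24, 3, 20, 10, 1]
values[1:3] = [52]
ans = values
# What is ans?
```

Trace (tracking ans):
values = [24, 3, 20, 10, 1]  # -> values = [24, 3, 20, 10, 1]
values[1:3] = [52]  # -> values = [24, 52, 10, 1]
ans = values  # -> ans = [24, 52, 10, 1]

Answer: [24, 52, 10, 1]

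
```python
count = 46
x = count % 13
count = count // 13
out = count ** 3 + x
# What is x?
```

Answer: 7

Derivation:
Trace (tracking x):
count = 46  # -> count = 46
x = count % 13  # -> x = 7
count = count // 13  # -> count = 3
out = count ** 3 + x  # -> out = 34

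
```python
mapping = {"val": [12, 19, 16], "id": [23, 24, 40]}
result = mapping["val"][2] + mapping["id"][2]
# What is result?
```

Answer: 56

Derivation:
Trace (tracking result):
mapping = {'val': [12, 19, 16], 'id': [23, 24, 40]}  # -> mapping = {'val': [12, 19, 16], 'id': [23, 24, 40]}
result = mapping['val'][2] + mapping['id'][2]  # -> result = 56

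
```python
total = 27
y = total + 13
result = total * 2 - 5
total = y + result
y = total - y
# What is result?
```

Answer: 49

Derivation:
Trace (tracking result):
total = 27  # -> total = 27
y = total + 13  # -> y = 40
result = total * 2 - 5  # -> result = 49
total = y + result  # -> total = 89
y = total - y  # -> y = 49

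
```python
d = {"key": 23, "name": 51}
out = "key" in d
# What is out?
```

Trace (tracking out):
d = {'key': 23, 'name': 51}  # -> d = {'key': 23, 'name': 51}
out = 'key' in d  # -> out = True

Answer: True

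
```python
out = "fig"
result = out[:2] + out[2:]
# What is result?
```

Answer: 'fig'

Derivation:
Trace (tracking result):
out = 'fig'  # -> out = 'fig'
result = out[:2] + out[2:]  # -> result = 'fig'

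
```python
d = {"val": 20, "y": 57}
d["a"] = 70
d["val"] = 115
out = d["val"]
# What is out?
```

Answer: 115

Derivation:
Trace (tracking out):
d = {'val': 20, 'y': 57}  # -> d = {'val': 20, 'y': 57}
d['a'] = 70  # -> d = {'val': 20, 'y': 57, 'a': 70}
d['val'] = 115  # -> d = {'val': 115, 'y': 57, 'a': 70}
out = d['val']  # -> out = 115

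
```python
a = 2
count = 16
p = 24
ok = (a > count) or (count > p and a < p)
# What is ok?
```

Answer: False

Derivation:
Trace (tracking ok):
a = 2  # -> a = 2
count = 16  # -> count = 16
p = 24  # -> p = 24
ok = a > count or (count > p and a < p)  # -> ok = False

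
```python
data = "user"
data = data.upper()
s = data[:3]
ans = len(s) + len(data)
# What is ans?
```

Answer: 7

Derivation:
Trace (tracking ans):
data = 'user'  # -> data = 'user'
data = data.upper()  # -> data = 'USER'
s = data[:3]  # -> s = 'USE'
ans = len(s) + len(data)  # -> ans = 7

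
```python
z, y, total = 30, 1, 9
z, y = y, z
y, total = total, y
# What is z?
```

Trace (tracking z):
z, y, total = (30, 1, 9)  # -> z = 30, y = 1, total = 9
z, y = (y, z)  # -> z = 1, y = 30
y, total = (total, y)  # -> y = 9, total = 30

Answer: 1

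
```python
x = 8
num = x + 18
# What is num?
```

Trace (tracking num):
x = 8  # -> x = 8
num = x + 18  # -> num = 26

Answer: 26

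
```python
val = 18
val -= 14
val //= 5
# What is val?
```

Answer: 0

Derivation:
Trace (tracking val):
val = 18  # -> val = 18
val -= 14  # -> val = 4
val //= 5  # -> val = 0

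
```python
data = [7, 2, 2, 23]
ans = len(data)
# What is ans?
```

Trace (tracking ans):
data = [7, 2, 2, 23]  # -> data = [7, 2, 2, 23]
ans = len(data)  # -> ans = 4

Answer: 4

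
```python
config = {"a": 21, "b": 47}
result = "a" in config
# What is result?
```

Answer: True

Derivation:
Trace (tracking result):
config = {'a': 21, 'b': 47}  # -> config = {'a': 21, 'b': 47}
result = 'a' in config  # -> result = True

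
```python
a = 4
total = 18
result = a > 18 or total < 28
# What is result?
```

Answer: True

Derivation:
Trace (tracking result):
a = 4  # -> a = 4
total = 18  # -> total = 18
result = a > 18 or total < 28  # -> result = True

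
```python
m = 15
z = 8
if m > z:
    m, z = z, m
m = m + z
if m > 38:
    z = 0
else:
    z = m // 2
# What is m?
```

Trace (tracking m):
m = 15  # -> m = 15
z = 8  # -> z = 8
if m > z:  # condition is True
    m, z = (z, m)  # -> m = 8, z = 15
m = m + z  # -> m = 23
if m > 38:  # condition is False
else:
    z = m // 2  # -> z = 11

Answer: 23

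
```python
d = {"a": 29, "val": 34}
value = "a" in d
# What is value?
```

Answer: True

Derivation:
Trace (tracking value):
d = {'a': 29, 'val': 34}  # -> d = {'a': 29, 'val': 34}
value = 'a' in d  # -> value = True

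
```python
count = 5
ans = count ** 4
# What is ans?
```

Answer: 625

Derivation:
Trace (tracking ans):
count = 5  # -> count = 5
ans = count ** 4  # -> ans = 625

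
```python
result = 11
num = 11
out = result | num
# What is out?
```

Trace (tracking out):
result = 11  # -> result = 11
num = 11  # -> num = 11
out = result | num  # -> out = 11

Answer: 11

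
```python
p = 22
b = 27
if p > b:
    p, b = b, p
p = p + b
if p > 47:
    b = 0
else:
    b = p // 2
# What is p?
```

Trace (tracking p):
p = 22  # -> p = 22
b = 27  # -> b = 27
if p > b:  # condition is False
p = p + b  # -> p = 49
if p > 47:  # condition is True
    b = 0  # -> b = 0

Answer: 49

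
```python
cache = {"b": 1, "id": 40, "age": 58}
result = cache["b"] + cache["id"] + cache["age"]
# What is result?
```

Answer: 99

Derivation:
Trace (tracking result):
cache = {'b': 1, 'id': 40, 'age': 58}  # -> cache = {'b': 1, 'id': 40, 'age': 58}
result = cache['b'] + cache['id'] + cache['age']  # -> result = 99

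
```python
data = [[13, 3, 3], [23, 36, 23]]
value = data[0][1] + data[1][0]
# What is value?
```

Trace (tracking value):
data = [[13, 3, 3], [23, 36, 23]]  # -> data = [[13, 3, 3], [23, 36, 23]]
value = data[0][1] + data[1][0]  # -> value = 26

Answer: 26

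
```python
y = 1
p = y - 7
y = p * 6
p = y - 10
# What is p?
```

Answer: -46

Derivation:
Trace (tracking p):
y = 1  # -> y = 1
p = y - 7  # -> p = -6
y = p * 6  # -> y = -36
p = y - 10  # -> p = -46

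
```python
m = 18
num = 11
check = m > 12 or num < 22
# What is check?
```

Trace (tracking check):
m = 18  # -> m = 18
num = 11  # -> num = 11
check = m > 12 or num < 22  # -> check = True

Answer: True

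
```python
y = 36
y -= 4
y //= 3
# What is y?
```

Answer: 10

Derivation:
Trace (tracking y):
y = 36  # -> y = 36
y -= 4  # -> y = 32
y //= 3  # -> y = 10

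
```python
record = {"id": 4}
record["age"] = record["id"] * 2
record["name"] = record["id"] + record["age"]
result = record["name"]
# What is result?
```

Answer: 12

Derivation:
Trace (tracking result):
record = {'id': 4}  # -> record = {'id': 4}
record['age'] = record['id'] * 2  # -> record = {'id': 4, 'age': 8}
record['name'] = record['id'] + record['age']  # -> record = {'id': 4, 'age': 8, 'name': 12}
result = record['name']  # -> result = 12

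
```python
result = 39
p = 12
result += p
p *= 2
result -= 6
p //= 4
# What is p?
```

Trace (tracking p):
result = 39  # -> result = 39
p = 12  # -> p = 12
result += p  # -> result = 51
p *= 2  # -> p = 24
result -= 6  # -> result = 45
p //= 4  # -> p = 6

Answer: 6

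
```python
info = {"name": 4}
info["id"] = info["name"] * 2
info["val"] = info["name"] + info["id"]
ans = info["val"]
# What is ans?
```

Trace (tracking ans):
info = {'name': 4}  # -> info = {'name': 4}
info['id'] = info['name'] * 2  # -> info = {'name': 4, 'id': 8}
info['val'] = info['name'] + info['id']  # -> info = {'name': 4, 'id': 8, 'val': 12}
ans = info['val']  # -> ans = 12

Answer: 12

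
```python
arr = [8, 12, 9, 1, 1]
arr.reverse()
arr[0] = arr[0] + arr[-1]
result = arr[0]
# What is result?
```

Answer: 9

Derivation:
Trace (tracking result):
arr = [8, 12, 9, 1, 1]  # -> arr = [8, 12, 9, 1, 1]
arr.reverse()  # -> arr = [1, 1, 9, 12, 8]
arr[0] = arr[0] + arr[-1]  # -> arr = [9, 1, 9, 12, 8]
result = arr[0]  # -> result = 9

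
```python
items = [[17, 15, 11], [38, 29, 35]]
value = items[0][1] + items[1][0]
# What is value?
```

Answer: 53

Derivation:
Trace (tracking value):
items = [[17, 15, 11], [38, 29, 35]]  # -> items = [[17, 15, 11], [38, 29, 35]]
value = items[0][1] + items[1][0]  # -> value = 53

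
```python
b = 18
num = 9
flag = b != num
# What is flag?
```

Trace (tracking flag):
b = 18  # -> b = 18
num = 9  # -> num = 9
flag = b != num  # -> flag = True

Answer: True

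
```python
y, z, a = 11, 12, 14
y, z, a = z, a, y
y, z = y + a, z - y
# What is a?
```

Answer: 11

Derivation:
Trace (tracking a):
y, z, a = (11, 12, 14)  # -> y = 11, z = 12, a = 14
y, z, a = (z, a, y)  # -> y = 12, z = 14, a = 11
y, z = (y + a, z - y)  # -> y = 23, z = 2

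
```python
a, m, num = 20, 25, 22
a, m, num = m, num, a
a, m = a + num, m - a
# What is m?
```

Trace (tracking m):
a, m, num = (20, 25, 22)  # -> a = 20, m = 25, num = 22
a, m, num = (m, num, a)  # -> a = 25, m = 22, num = 20
a, m = (a + num, m - a)  # -> a = 45, m = -3

Answer: -3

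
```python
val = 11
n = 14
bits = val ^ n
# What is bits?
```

Trace (tracking bits):
val = 11  # -> val = 11
n = 14  # -> n = 14
bits = val ^ n  # -> bits = 5

Answer: 5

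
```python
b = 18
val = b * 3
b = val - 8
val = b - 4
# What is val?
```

Trace (tracking val):
b = 18  # -> b = 18
val = b * 3  # -> val = 54
b = val - 8  # -> b = 46
val = b - 4  # -> val = 42

Answer: 42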